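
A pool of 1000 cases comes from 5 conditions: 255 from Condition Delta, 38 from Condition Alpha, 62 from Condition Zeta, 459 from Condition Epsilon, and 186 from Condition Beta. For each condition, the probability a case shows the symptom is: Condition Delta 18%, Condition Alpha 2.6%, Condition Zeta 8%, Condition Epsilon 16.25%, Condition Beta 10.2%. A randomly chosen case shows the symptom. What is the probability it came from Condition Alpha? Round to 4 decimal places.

0.0068

By Bayes' rule, posterior ∝ prior × likelihood:
  Condition Delta: 0.255 × 0.18 = 0.0459
  Condition Alpha: 0.038 × 0.026 = 0.000988
  Condition Zeta: 0.062 × 0.08 = 0.00496
  Condition Epsilon: 0.459 × 0.1625 = 0.0745875
  Condition Beta: 0.186 × 0.102 = 0.018972
Normalizing constant = 0.1454075.
P(Condition Alpha | evidence) = 0.000988 / 0.1454075 ≈ 0.0068.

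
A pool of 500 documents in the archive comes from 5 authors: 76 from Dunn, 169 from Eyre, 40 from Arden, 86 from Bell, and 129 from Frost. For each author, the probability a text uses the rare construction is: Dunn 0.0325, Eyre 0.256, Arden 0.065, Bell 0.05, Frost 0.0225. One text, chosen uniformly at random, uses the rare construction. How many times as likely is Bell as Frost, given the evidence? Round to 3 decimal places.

1.481

By Bayes' rule, posterior ∝ prior × likelihood:
  Dunn: 0.152 × 0.0325 = 0.00494
  Eyre: 0.338 × 0.256 = 0.086528
  Arden: 0.08 × 0.065 = 0.0052
  Bell: 0.172 × 0.05 = 0.0086
  Frost: 0.258 × 0.0225 = 0.005805
Normalizing constant = 0.111073.
The ratio is 0.0086 / 0.005805 (the normalizer cancels) = 1.481.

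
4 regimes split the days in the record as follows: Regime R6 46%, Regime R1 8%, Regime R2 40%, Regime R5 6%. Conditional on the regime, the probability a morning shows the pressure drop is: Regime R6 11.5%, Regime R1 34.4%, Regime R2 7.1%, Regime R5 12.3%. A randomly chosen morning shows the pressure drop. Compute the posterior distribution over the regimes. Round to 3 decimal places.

Regime R6 0.455, Regime R1 0.237, Regime R2 0.244, Regime R5 0.064

Unnormalized posteriors (prior × likelihood):
  Regime R6: 0.46 × 0.115 = 0.0529
  Regime R1: 0.08 × 0.344 = 0.02752
  Regime R2: 0.4 × 0.071 = 0.0284
  Regime R5: 0.06 × 0.123 = 0.00738
Sum = 0.1162.
P(Regime R6 | drop) = 0.0529/0.1162 ≈ 0.455
P(Regime R1 | drop) = 0.02752/0.1162 ≈ 0.237
P(Regime R2 | drop) = 0.0284/0.1162 ≈ 0.244
P(Regime R5 | drop) = 0.00738/0.1162 ≈ 0.064
(Check: 0.455+0.237+0.244+0.064 = 1.000.)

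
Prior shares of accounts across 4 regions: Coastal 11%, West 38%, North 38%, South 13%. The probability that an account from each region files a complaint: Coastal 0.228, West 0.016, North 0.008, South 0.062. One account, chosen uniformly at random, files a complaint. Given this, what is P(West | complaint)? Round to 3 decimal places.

0.144

Compute prior × likelihood for every hypothesis:
  Coastal: 0.11 × 0.228 = 0.02508
  West: 0.38 × 0.016 = 0.00608
  North: 0.38 × 0.008 = 0.00304
  South: 0.13 × 0.062 = 0.00806
Sum = 0.04226.
P(West | evidence) = 0.00608 / 0.04226 ≈ 0.144.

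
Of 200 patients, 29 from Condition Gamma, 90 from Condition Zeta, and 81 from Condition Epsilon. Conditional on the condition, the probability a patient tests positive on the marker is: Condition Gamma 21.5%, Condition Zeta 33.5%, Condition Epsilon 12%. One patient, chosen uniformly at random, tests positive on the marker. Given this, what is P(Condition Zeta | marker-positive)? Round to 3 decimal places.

Compute prior × likelihood for every hypothesis:
  Condition Gamma: 0.145 × 0.215 = 0.031175
  Condition Zeta: 0.45 × 0.335 = 0.15075
  Condition Epsilon: 0.405 × 0.12 = 0.0486
Sum = 0.230525.
P(Condition Zeta | evidence) = 0.15075 / 0.230525 ≈ 0.654.

0.654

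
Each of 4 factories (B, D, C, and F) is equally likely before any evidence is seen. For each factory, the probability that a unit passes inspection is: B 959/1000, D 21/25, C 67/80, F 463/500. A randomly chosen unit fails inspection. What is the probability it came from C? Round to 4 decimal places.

0.3714

Taking complements, P(nonconforming | each) = B 0.041, D 0.16, C 0.1625, F 0.074.
With a uniform prior (1/4 each), posterior ∝ likelihood:
  B: 0.041
  D: 0.16
  C: 0.1625
  F: 0.074
Normalizing constant = 0.4375.
P(C | evidence) = 0.1625 / 0.4375 ≈ 0.3714.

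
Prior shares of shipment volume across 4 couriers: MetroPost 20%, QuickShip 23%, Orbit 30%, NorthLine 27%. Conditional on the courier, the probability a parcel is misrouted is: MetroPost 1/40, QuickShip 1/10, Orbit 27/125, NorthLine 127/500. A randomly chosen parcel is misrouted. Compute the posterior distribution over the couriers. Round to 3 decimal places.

Prior × likelihood for each hypothesis:
  MetroPost: 0.2 × 0.025 = 0.005
  QuickShip: 0.23 × 0.1 = 0.023
  Orbit: 0.3 × 0.216 = 0.0648
  NorthLine: 0.27 × 0.254 = 0.06858
Sum = 0.16138.
P(MetroPost | misrouted) = 0.005/0.16138 ≈ 0.031
P(QuickShip | misrouted) = 0.023/0.16138 ≈ 0.143
P(Orbit | misrouted) = 0.0648/0.16138 ≈ 0.402
P(NorthLine | misrouted) = 0.06858/0.16138 ≈ 0.425
(Check: 0.031+0.143+0.402+0.425 = 1.001.)

MetroPost 0.031, QuickShip 0.143, Orbit 0.402, NorthLine 0.425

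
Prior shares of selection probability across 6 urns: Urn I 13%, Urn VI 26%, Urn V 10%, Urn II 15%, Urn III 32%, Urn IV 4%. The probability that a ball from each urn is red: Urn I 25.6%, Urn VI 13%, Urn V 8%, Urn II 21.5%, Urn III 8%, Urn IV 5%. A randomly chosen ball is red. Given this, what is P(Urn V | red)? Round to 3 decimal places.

0.059

Prior × likelihood for each hypothesis:
  Urn I: 0.13 × 0.256 = 0.03328
  Urn VI: 0.26 × 0.13 = 0.0338
  Urn V: 0.1 × 0.08 = 0.008
  Urn II: 0.15 × 0.215 = 0.03225
  Urn III: 0.32 × 0.08 = 0.0256
  Urn IV: 0.04 × 0.05 = 0.002
Total = 0.13493.
P(Urn V | evidence) = 0.008 / 0.13493 ≈ 0.059.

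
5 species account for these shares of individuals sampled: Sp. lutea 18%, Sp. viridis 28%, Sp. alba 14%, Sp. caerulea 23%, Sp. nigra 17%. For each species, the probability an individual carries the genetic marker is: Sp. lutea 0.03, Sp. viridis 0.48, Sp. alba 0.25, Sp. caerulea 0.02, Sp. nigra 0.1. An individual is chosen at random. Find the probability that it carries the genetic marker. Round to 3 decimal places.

0.196

Compute prior × likelihood for every hypothesis:
  Sp. lutea: 0.18 × 0.03 = 0.0054
  Sp. viridis: 0.28 × 0.48 = 0.1344
  Sp. alba: 0.14 × 0.25 = 0.035
  Sp. caerulea: 0.23 × 0.02 = 0.0046
  Sp. nigra: 0.17 × 0.1 = 0.017
P(marker) = 0.0054 + 0.1344 + 0.035 + 0.0046 + 0.017 = 0.1964 → 0.196.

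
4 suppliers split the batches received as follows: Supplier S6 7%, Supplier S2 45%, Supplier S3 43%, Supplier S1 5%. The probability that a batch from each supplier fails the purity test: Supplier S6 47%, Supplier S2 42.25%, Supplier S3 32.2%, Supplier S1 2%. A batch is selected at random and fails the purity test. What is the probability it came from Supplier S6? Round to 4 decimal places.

0.0908

By Bayes' rule, posterior ∝ prior × likelihood:
  Supplier S6: 0.07 × 0.47 = 0.0329
  Supplier S2: 0.45 × 0.4225 = 0.190125
  Supplier S3: 0.43 × 0.322 = 0.13846
  Supplier S1: 0.05 × 0.02 = 0.001
Sum = 0.362485.
P(Supplier S6 | evidence) = 0.0329 / 0.362485 ≈ 0.0908.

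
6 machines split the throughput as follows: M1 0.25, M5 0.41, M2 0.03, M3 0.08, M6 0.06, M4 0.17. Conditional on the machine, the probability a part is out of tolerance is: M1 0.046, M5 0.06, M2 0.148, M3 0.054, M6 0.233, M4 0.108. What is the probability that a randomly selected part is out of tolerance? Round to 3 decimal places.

By Bayes' rule, posterior ∝ prior × likelihood:
  M1: 0.25 × 0.046 = 0.0115
  M5: 0.41 × 0.06 = 0.0246
  M2: 0.03 × 0.148 = 0.00444
  M3: 0.08 × 0.054 = 0.00432
  M6: 0.06 × 0.233 = 0.01398
  M4: 0.17 × 0.108 = 0.01836
P(oversize) = 0.0115 + 0.0246 + 0.00444 + 0.00432 + 0.01398 + 0.01836 = 0.0772 → 0.077.

0.077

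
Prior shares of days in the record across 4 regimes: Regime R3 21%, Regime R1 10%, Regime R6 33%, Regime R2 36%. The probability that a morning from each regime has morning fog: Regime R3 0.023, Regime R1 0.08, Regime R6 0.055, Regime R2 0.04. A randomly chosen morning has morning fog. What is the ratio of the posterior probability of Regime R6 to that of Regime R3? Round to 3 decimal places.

3.758

By Bayes' rule, posterior ∝ prior × likelihood:
  Regime R3: 0.21 × 0.023 = 0.00483
  Regime R1: 0.1 × 0.08 = 0.008
  Regime R6: 0.33 × 0.055 = 0.01815
  Regime R2: 0.36 × 0.04 = 0.0144
Sum = 0.04538.
The ratio is 0.01815 / 0.00483 (the normalizer cancels) = 3.758.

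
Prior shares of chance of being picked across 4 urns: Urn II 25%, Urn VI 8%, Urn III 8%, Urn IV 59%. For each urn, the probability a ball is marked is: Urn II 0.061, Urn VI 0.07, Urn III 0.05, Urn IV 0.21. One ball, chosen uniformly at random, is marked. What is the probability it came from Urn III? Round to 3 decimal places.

0.027

By Bayes' rule, posterior ∝ prior × likelihood:
  Urn II: 0.25 × 0.061 = 0.01525
  Urn VI: 0.08 × 0.07 = 0.0056
  Urn III: 0.08 × 0.05 = 0.004
  Urn IV: 0.59 × 0.21 = 0.1239
Total = 0.14875.
P(Urn III | evidence) = 0.004 / 0.14875 ≈ 0.027.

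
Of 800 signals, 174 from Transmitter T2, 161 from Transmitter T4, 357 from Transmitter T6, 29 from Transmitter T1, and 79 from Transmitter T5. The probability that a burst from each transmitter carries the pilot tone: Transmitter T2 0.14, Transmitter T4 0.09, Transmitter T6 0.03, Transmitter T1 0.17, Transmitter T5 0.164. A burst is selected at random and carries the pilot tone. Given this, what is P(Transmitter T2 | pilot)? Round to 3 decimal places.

0.361

Unnormalized posteriors (prior × likelihood):
  Transmitter T2: 0.2175 × 0.14 = 0.03045
  Transmitter T4: 0.20125 × 0.09 = 0.0181125
  Transmitter T6: 0.44625 × 0.03 = 0.0133875
  Transmitter T1: 0.03625 × 0.17 = 0.0061625
  Transmitter T5: 0.09875 × 0.164 = 0.016195
Sum = 0.0843075.
P(Transmitter T2 | evidence) = 0.03045 / 0.0843075 ≈ 0.361.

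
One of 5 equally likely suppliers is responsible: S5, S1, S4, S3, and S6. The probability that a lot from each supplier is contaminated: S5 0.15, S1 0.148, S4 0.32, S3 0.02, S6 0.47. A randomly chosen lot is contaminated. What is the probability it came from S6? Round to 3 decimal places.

With a uniform prior (1/5 each), posterior ∝ likelihood:
  S5: 0.15
  S1: 0.148
  S4: 0.32
  S3: 0.02
  S6: 0.47
Total = 1.108.
P(S6 | evidence) = 0.47 / 1.108 ≈ 0.424.

0.424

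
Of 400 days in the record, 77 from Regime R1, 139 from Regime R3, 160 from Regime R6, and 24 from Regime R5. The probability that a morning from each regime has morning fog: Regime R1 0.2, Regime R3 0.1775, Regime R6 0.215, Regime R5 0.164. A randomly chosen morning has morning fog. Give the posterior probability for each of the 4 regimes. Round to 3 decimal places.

Regime R1 0.196, Regime R3 0.315, Regime R6 0.439, Regime R5 0.050

By Bayes' rule, posterior ∝ prior × likelihood:
  Regime R1: 0.1925 × 0.2 = 0.0385
  Regime R3: 0.3475 × 0.1775 = 0.06168125
  Regime R6: 0.4 × 0.215 = 0.086
  Regime R5: 0.06 × 0.164 = 0.00984
Normalizing constant = 0.19602125.
P(Regime R1 | fog) = 0.0385/0.19602125 ≈ 0.196
P(Regime R3 | fog) = 0.06168125/0.19602125 ≈ 0.315
P(Regime R6 | fog) = 0.086/0.19602125 ≈ 0.439
P(Regime R5 | fog) = 0.00984/0.19602125 ≈ 0.050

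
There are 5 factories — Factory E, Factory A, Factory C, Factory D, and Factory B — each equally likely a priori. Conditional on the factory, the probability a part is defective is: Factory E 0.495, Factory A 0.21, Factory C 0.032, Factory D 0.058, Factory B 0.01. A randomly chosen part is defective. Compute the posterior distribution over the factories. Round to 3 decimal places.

With a uniform prior (1/5 each), posterior ∝ likelihood:
  Factory E: 0.495
  Factory A: 0.21
  Factory C: 0.032
  Factory D: 0.058
  Factory B: 0.01
Sum = 0.805.
P(Factory E | defective) = 0.495/0.805 ≈ 0.615
P(Factory A | defective) = 0.21/0.805 ≈ 0.261
P(Factory C | defective) = 0.032/0.805 ≈ 0.040
P(Factory D | defective) = 0.058/0.805 ≈ 0.072
P(Factory B | defective) = 0.01/0.805 ≈ 0.012

Factory E 0.615, Factory A 0.261, Factory C 0.040, Factory D 0.072, Factory B 0.012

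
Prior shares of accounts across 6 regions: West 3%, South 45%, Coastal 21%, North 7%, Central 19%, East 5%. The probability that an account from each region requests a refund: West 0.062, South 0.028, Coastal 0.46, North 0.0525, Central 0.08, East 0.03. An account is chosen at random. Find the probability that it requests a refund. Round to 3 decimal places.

0.131

Compute prior × likelihood for every hypothesis:
  West: 0.03 × 0.062 = 0.00186
  South: 0.45 × 0.028 = 0.0126
  Coastal: 0.21 × 0.46 = 0.0966
  North: 0.07 × 0.0525 = 0.003675
  Central: 0.19 × 0.08 = 0.0152
  East: 0.05 × 0.03 = 0.0015
P(refund) = 0.00186 + 0.0126 + 0.0966 + 0.003675 + 0.0152 + 0.0015 = 0.131435 → 0.131.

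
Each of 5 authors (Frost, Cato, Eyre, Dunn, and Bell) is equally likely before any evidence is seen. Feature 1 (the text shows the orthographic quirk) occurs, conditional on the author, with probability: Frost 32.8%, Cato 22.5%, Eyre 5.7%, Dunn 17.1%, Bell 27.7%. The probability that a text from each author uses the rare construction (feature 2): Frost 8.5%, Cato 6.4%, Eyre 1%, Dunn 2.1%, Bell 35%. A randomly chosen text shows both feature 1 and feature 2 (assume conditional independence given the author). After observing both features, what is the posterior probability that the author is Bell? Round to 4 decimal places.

Since the prior is uniform, the posterior is proportional to the likelihood:
  Frost: 0.328 × 0.085 = 0.02788
  Cato: 0.225 × 0.064 = 0.0144
  Eyre: 0.057 × 0.01 = 0.00057
  Dunn: 0.171 × 0.021 = 0.003591
  Bell: 0.277 × 0.35 = 0.09695
Normalizing constant = 0.143391.
P(Bell | evidence) = 0.09695 / 0.143391 ≈ 0.6761.

0.6761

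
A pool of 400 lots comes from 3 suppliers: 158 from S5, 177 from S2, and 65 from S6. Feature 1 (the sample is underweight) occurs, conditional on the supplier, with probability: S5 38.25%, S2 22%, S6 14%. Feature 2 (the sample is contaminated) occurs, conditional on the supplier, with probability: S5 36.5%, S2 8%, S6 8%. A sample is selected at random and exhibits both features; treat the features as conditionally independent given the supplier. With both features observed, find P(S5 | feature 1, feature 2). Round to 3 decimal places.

Compute prior × likelihood for every hypothesis:
  S5: 0.395 × 0.3825 × 0.365 = 0.0551469375
  S2: 0.4425 × 0.22 × 0.08 = 0.007788
  S6: 0.1625 × 0.14 × 0.08 = 0.00182
Sum = 0.0647549375.
P(S5 | evidence) = 0.0551469375 / 0.0647549375 ≈ 0.852.

0.852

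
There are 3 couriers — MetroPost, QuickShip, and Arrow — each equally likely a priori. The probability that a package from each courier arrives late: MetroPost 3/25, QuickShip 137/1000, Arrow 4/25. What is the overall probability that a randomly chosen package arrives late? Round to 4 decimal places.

With a uniform prior (1/3 each), posterior ∝ likelihood:
  MetroPost: 0.12
  QuickShip: 0.137
  Arrow: 0.16
P(late) = (1/3) × (0.12 + 0.137 + 0.16) = 0.417/3 ≈ 0.1390.

0.1390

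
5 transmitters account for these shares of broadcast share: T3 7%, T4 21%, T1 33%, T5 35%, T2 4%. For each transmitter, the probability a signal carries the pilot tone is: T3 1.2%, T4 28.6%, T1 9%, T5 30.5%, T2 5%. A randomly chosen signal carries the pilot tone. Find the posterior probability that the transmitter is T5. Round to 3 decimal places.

Unnormalized posteriors (prior × likelihood):
  T3: 0.07 × 0.012 = 0.00084
  T4: 0.21 × 0.286 = 0.06006
  T1: 0.33 × 0.09 = 0.0297
  T5: 0.35 × 0.305 = 0.10675
  T2: 0.04 × 0.05 = 0.002
Total = 0.19935.
P(T5 | evidence) = 0.10675 / 0.19935 ≈ 0.535.

0.535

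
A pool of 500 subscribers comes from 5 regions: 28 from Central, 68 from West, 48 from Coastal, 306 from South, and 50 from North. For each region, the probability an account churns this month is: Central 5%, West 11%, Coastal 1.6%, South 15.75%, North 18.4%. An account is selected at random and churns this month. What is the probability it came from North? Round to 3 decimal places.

0.137

Prior × likelihood for each hypothesis:
  Central: 0.056 × 0.05 = 0.0028
  West: 0.136 × 0.11 = 0.01496
  Coastal: 0.096 × 0.016 = 0.001536
  South: 0.612 × 0.1575 = 0.09639
  North: 0.1 × 0.184 = 0.0184
Normalizing constant = 0.134086.
P(North | evidence) = 0.0184 / 0.134086 ≈ 0.137.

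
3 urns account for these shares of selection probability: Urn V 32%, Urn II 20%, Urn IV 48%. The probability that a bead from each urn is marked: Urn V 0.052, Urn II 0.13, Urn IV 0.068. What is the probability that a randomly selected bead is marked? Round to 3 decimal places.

0.075

Prior × likelihood for each hypothesis:
  Urn V: 0.32 × 0.052 = 0.01664
  Urn II: 0.2 × 0.13 = 0.026
  Urn IV: 0.48 × 0.068 = 0.03264
P(marked) = 0.01664 + 0.026 + 0.03264 = 0.07528 → 0.075.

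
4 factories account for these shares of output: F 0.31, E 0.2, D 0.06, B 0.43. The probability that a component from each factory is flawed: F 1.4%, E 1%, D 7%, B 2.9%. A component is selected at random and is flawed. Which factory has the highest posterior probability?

B

Unnormalized posteriors (prior × likelihood):
  F: 0.31 × 0.014 = 0.00434
  E: 0.2 × 0.01 = 0.002
  D: 0.06 × 0.07 = 0.0042
  B: 0.43 × 0.029 = 0.01247
Sum = 0.02301.
Largest term belongs to B, so B is most probable.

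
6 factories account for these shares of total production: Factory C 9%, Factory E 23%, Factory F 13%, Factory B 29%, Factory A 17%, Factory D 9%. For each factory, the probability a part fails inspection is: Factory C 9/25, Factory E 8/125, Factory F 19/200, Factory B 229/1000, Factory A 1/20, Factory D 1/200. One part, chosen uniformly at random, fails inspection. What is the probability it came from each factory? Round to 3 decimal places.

Factory C 0.240, Factory E 0.109, Factory F 0.092, Factory B 0.493, Factory A 0.063, Factory D 0.003

Unnormalized posteriors (prior × likelihood):
  Factory C: 0.09 × 0.36 = 0.0324
  Factory E: 0.23 × 0.064 = 0.01472
  Factory F: 0.13 × 0.095 = 0.01235
  Factory B: 0.29 × 0.229 = 0.06641
  Factory A: 0.17 × 0.05 = 0.0085
  Factory D: 0.09 × 0.005 = 0.00045
Sum = 0.13483.
P(Factory C | nonconforming) = 0.0324/0.13483 ≈ 0.240
P(Factory E | nonconforming) = 0.01472/0.13483 ≈ 0.109
P(Factory F | nonconforming) = 0.01235/0.13483 ≈ 0.092
P(Factory B | nonconforming) = 0.06641/0.13483 ≈ 0.493
P(Factory A | nonconforming) = 0.0085/0.13483 ≈ 0.063
P(Factory D | nonconforming) = 0.00045/0.13483 ≈ 0.003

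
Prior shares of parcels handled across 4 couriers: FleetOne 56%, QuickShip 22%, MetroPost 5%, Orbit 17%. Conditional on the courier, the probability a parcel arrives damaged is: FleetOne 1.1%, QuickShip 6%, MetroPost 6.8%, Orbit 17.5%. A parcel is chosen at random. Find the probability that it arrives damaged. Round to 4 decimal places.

Prior × likelihood for each hypothesis:
  FleetOne: 0.56 × 0.011 = 0.00616
  QuickShip: 0.22 × 0.06 = 0.0132
  MetroPost: 0.05 × 0.068 = 0.0034
  Orbit: 0.17 × 0.175 = 0.02975
P(damaged) = 0.00616 + 0.0132 + 0.0034 + 0.02975 = 0.05251 → 0.0525.

0.0525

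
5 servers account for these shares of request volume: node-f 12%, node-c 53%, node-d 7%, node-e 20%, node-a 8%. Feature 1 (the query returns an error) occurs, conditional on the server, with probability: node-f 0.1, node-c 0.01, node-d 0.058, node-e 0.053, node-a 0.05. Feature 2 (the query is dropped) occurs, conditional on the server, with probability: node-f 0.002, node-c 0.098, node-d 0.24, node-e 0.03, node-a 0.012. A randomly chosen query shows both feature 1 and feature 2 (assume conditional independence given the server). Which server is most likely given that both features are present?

node-d

By Bayes' rule, posterior ∝ prior × likelihood:
  node-f: 0.12 × 0.1 × 0.002 = 0.000024
  node-c: 0.53 × 0.01 × 0.098 = 0.0005194
  node-d: 0.07 × 0.058 × 0.24 = 0.0009744
  node-e: 0.2 × 0.053 × 0.03 = 0.000318
  node-a: 0.08 × 0.05 × 0.012 = 0.000048
Normalizing constant = 0.0018838.
Largest term belongs to node-d, so node-d is most probable.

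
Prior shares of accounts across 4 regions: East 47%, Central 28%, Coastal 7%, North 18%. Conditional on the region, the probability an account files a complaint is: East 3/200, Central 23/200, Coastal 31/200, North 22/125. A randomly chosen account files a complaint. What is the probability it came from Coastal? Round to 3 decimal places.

0.133

Compute prior × likelihood for every hypothesis:
  East: 0.47 × 0.015 = 0.00705
  Central: 0.28 × 0.115 = 0.0322
  Coastal: 0.07 × 0.155 = 0.01085
  North: 0.18 × 0.176 = 0.03168
Total = 0.08178.
P(Coastal | evidence) = 0.01085 / 0.08178 ≈ 0.133.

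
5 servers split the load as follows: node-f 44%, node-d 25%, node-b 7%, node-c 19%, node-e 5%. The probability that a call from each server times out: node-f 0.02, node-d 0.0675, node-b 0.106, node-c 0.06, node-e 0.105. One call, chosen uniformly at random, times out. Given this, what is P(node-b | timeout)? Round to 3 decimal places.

0.149

By Bayes' rule, posterior ∝ prior × likelihood:
  node-f: 0.44 × 0.02 = 0.0088
  node-d: 0.25 × 0.0675 = 0.016875
  node-b: 0.07 × 0.106 = 0.00742
  node-c: 0.19 × 0.06 = 0.0114
  node-e: 0.05 × 0.105 = 0.00525
Normalizing constant = 0.049745.
P(node-b | evidence) = 0.00742 / 0.049745 ≈ 0.149.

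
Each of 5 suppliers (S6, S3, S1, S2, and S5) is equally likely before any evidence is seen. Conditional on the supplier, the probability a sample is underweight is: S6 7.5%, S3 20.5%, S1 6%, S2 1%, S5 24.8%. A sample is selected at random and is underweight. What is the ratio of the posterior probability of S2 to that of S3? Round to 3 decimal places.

0.049

Since the prior is uniform, the posterior is proportional to the likelihood:
  S6: 0.075
  S3: 0.205
  S1: 0.06
  S2: 0.01
  S5: 0.248
Total = 0.598.
The ratio is 0.01 / 0.205 (the normalizer cancels) = 0.049.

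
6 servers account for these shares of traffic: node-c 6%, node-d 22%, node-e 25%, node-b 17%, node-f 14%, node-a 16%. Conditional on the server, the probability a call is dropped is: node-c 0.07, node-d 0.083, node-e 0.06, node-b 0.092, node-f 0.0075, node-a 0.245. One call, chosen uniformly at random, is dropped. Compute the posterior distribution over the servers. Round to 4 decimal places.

node-c 0.0450, node-d 0.1956, node-e 0.1607, node-b 0.1675, node-f 0.0112, node-a 0.4199

By Bayes' rule, posterior ∝ prior × likelihood:
  node-c: 0.06 × 0.07 = 0.0042
  node-d: 0.22 × 0.083 = 0.01826
  node-e: 0.25 × 0.06 = 0.015
  node-b: 0.17 × 0.092 = 0.01564
  node-f: 0.14 × 0.0075 = 0.00105
  node-a: 0.16 × 0.245 = 0.0392
Sum = 0.09335.
P(node-c | dropped) = 0.0042/0.09335 ≈ 0.0450
P(node-d | dropped) = 0.01826/0.09335 ≈ 0.1956
P(node-e | dropped) = 0.015/0.09335 ≈ 0.1607
P(node-b | dropped) = 0.01564/0.09335 ≈ 0.1675
P(node-f | dropped) = 0.00105/0.09335 ≈ 0.0112
P(node-a | dropped) = 0.0392/0.09335 ≈ 0.4199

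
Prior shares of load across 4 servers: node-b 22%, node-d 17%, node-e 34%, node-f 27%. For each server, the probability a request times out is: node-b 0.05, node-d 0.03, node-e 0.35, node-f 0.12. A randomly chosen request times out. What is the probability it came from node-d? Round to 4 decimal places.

Compute prior × likelihood for every hypothesis:
  node-b: 0.22 × 0.05 = 0.011
  node-d: 0.17 × 0.03 = 0.0051
  node-e: 0.34 × 0.35 = 0.119
  node-f: 0.27 × 0.12 = 0.0324
Sum = 0.1675.
P(node-d | evidence) = 0.0051 / 0.1675 ≈ 0.0304.

0.0304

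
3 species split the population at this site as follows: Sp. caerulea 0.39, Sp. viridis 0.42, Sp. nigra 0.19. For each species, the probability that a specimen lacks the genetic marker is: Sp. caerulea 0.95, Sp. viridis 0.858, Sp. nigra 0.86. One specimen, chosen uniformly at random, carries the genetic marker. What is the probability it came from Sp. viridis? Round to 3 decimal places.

Taking complements, P(marker | each) = Sp. caerulea 0.05, Sp. viridis 0.142, Sp. nigra 0.14.
Unnormalized posteriors (prior × likelihood):
  Sp. caerulea: 0.39 × 0.05 = 0.0195
  Sp. viridis: 0.42 × 0.142 = 0.05964
  Sp. nigra: 0.19 × 0.14 = 0.0266
Sum = 0.10574.
P(Sp. viridis | evidence) = 0.05964 / 0.10574 ≈ 0.564.

0.564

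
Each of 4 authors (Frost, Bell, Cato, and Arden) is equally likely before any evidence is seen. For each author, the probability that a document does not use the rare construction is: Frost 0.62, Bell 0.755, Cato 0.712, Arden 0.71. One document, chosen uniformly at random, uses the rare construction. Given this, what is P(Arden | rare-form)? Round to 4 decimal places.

0.2411

Taking complements, P(rare-form | each) = Frost 0.38, Bell 0.245, Cato 0.288, Arden 0.29.
With a uniform prior (1/4 each), posterior ∝ likelihood:
  Frost: 0.38
  Bell: 0.245
  Cato: 0.288
  Arden: 0.29
Total = 1.203.
P(Arden | evidence) = 0.29 / 1.203 ≈ 0.2411.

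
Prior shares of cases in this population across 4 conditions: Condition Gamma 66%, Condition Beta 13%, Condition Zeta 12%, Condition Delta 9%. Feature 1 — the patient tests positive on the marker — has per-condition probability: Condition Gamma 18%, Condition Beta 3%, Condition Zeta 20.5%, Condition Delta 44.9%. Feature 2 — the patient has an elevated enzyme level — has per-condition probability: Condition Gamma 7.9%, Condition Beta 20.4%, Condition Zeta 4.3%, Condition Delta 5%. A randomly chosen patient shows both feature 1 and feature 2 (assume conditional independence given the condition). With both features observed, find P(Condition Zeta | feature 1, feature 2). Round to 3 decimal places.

By Bayes' rule, posterior ∝ prior × likelihood:
  Condition Gamma: 0.66 × 0.18 × 0.079 = 0.0093852
  Condition Beta: 0.13 × 0.03 × 0.204 = 0.0007956
  Condition Zeta: 0.12 × 0.205 × 0.043 = 0.0010578
  Condition Delta: 0.09 × 0.449 × 0.05 = 0.0020205
Total = 0.0132591.
P(Condition Zeta | evidence) = 0.0010578 / 0.0132591 ≈ 0.080.

0.080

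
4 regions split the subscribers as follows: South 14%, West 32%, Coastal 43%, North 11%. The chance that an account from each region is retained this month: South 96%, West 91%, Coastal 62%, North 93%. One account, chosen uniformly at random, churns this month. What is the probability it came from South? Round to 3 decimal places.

0.027

Taking complements, P(churn | each) = South 0.04, West 0.09, Coastal 0.38, North 0.07.
By Bayes' rule, posterior ∝ prior × likelihood:
  South: 0.14 × 0.04 = 0.0056
  West: 0.32 × 0.09 = 0.0288
  Coastal: 0.43 × 0.38 = 0.1634
  North: 0.11 × 0.07 = 0.0077
Total = 0.2055.
P(South | evidence) = 0.0056 / 0.2055 ≈ 0.027.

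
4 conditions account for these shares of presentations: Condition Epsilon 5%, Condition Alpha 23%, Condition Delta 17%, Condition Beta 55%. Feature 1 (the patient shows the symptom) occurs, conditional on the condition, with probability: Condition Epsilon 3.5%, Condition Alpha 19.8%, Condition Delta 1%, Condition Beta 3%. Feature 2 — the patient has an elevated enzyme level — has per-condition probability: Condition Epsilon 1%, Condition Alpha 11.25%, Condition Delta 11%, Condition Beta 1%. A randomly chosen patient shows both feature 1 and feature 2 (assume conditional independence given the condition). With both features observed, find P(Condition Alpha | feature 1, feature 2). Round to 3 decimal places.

0.933

Prior × likelihood for each hypothesis:
  Condition Epsilon: 0.05 × 0.035 × 0.01 = 0.0000175
  Condition Alpha: 0.23 × 0.198 × 0.1125 = 0.00512325
  Condition Delta: 0.17 × 0.01 × 0.11 = 0.000187
  Condition Beta: 0.55 × 0.03 × 0.01 = 0.000165
Sum = 0.00549275.
P(Condition Alpha | evidence) = 0.00512325 / 0.00549275 ≈ 0.933.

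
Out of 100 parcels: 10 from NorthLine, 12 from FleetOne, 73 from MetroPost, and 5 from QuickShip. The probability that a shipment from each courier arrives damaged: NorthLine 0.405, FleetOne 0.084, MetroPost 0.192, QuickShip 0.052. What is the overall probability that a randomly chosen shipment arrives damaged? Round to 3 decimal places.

By Bayes' rule, posterior ∝ prior × likelihood:
  NorthLine: 0.1 × 0.405 = 0.0405
  FleetOne: 0.12 × 0.084 = 0.01008
  MetroPost: 0.73 × 0.192 = 0.14016
  QuickShip: 0.05 × 0.052 = 0.0026
P(damaged) = 0.0405 + 0.01008 + 0.14016 + 0.0026 = 0.19334 → 0.193.

0.193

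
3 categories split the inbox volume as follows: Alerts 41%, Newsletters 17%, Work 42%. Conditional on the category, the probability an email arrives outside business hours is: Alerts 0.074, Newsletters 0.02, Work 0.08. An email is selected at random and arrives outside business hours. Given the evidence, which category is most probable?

Compute prior × likelihood for every hypothesis:
  Alerts: 0.41 × 0.074 = 0.03034
  Newsletters: 0.17 × 0.02 = 0.0034
  Work: 0.42 × 0.08 = 0.0336
Total = 0.06734.
Largest term belongs to Work, so Work is most probable.

Work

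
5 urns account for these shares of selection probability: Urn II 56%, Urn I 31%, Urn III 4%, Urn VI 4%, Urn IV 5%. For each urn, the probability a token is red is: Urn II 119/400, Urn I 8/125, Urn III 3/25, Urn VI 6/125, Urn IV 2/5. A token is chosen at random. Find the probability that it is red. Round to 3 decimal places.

Unnormalized posteriors (prior × likelihood):
  Urn II: 0.56 × 0.2975 = 0.1666
  Urn I: 0.31 × 0.064 = 0.01984
  Urn III: 0.04 × 0.12 = 0.0048
  Urn VI: 0.04 × 0.048 = 0.00192
  Urn IV: 0.05 × 0.4 = 0.02
P(red) = 0.1666 + 0.01984 + 0.0048 + 0.00192 + 0.02 = 0.21316 → 0.213.

0.213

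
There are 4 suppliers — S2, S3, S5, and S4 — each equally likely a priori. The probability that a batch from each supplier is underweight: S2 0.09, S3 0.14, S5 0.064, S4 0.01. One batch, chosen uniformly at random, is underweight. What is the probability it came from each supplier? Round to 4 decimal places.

With a uniform prior (1/4 each), posterior ∝ likelihood:
  S2: 0.09
  S3: 0.14
  S5: 0.064
  S4: 0.01
Normalizing constant = 0.304.
P(S2 | underweight) = 0.09/0.304 ≈ 0.2961
P(S3 | underweight) = 0.14/0.304 ≈ 0.4605
P(S5 | underweight) = 0.064/0.304 ≈ 0.2105
P(S4 | underweight) = 0.01/0.304 ≈ 0.0329

S2 0.2961, S3 0.4605, S5 0.2105, S4 0.0329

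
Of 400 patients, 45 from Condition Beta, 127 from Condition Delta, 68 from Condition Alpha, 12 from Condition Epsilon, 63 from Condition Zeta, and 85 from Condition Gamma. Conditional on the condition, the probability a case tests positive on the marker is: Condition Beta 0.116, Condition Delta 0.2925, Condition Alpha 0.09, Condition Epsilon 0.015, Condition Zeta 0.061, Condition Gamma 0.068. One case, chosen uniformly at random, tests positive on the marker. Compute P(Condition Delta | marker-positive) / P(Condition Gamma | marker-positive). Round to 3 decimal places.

Prior × likelihood for each hypothesis:
  Condition Beta: 0.1125 × 0.116 = 0.01305
  Condition Delta: 0.3175 × 0.2925 = 0.09286875
  Condition Alpha: 0.17 × 0.09 = 0.0153
  Condition Epsilon: 0.03 × 0.015 = 0.00045
  Condition Zeta: 0.1575 × 0.061 = 0.0096075
  Condition Gamma: 0.2125 × 0.068 = 0.01445
Sum = 0.14572625.
The ratio is 0.09286875 / 0.01445 (the normalizer cancels) = 6.427.

6.427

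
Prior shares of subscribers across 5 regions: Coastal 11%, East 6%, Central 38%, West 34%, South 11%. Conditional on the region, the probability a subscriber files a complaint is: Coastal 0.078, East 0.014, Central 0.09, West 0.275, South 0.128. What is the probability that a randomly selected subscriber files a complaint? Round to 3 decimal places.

Unnormalized posteriors (prior × likelihood):
  Coastal: 0.11 × 0.078 = 0.00858
  East: 0.06 × 0.014 = 0.00084
  Central: 0.38 × 0.09 = 0.0342
  West: 0.34 × 0.275 = 0.0935
  South: 0.11 × 0.128 = 0.01408
P(complaint) = 0.00858 + 0.00084 + 0.0342 + 0.0935 + 0.01408 = 0.1512 → 0.151.

0.151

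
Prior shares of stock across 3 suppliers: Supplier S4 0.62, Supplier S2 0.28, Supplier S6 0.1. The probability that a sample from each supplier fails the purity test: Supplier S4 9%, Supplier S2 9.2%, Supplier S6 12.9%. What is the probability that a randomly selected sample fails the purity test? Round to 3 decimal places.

Unnormalized posteriors (prior × likelihood):
  Supplier S4: 0.62 × 0.09 = 0.0558
  Supplier S2: 0.28 × 0.092 = 0.02576
  Supplier S6: 0.1 × 0.129 = 0.0129
P(off-spec) = 0.0558 + 0.02576 + 0.0129 = 0.09446 → 0.094.

0.094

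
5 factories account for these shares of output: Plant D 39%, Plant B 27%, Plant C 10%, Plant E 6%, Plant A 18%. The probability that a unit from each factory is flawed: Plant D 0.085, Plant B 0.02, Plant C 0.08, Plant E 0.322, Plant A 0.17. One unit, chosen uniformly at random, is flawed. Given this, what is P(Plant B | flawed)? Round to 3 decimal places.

0.056

Compute prior × likelihood for every hypothesis:
  Plant D: 0.39 × 0.085 = 0.03315
  Plant B: 0.27 × 0.02 = 0.0054
  Plant C: 0.1 × 0.08 = 0.008
  Plant E: 0.06 × 0.322 = 0.01932
  Plant A: 0.18 × 0.17 = 0.0306
Normalizing constant = 0.09647.
P(Plant B | evidence) = 0.0054 / 0.09647 ≈ 0.056.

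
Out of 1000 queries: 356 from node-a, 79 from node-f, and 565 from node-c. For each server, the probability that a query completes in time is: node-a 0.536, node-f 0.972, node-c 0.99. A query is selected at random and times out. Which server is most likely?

Taking complements, P(timeout | each) = node-a 0.464, node-f 0.028, node-c 0.01.
Prior × likelihood for each hypothesis:
  node-a: 0.356 × 0.464 = 0.165184
  node-f: 0.079 × 0.028 = 0.002212
  node-c: 0.565 × 0.01 = 0.00565
Total = 0.173046.
Largest term belongs to node-a, so node-a is most probable.

node-a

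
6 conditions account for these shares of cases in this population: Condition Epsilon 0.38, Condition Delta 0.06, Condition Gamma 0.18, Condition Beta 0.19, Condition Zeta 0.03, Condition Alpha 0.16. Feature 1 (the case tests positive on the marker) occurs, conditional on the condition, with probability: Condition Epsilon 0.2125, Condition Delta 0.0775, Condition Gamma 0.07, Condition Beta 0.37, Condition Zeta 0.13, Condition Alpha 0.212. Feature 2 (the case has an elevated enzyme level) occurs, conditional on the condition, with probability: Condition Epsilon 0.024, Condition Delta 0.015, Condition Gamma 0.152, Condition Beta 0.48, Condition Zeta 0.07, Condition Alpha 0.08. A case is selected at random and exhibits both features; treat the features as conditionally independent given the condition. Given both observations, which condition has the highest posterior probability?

Condition Beta

By Bayes' rule, posterior ∝ prior × likelihood:
  Condition Epsilon: 0.38 × 0.2125 × 0.024 = 0.001938
  Condition Delta: 0.06 × 0.0775 × 0.015 = 0.00006975
  Condition Gamma: 0.18 × 0.07 × 0.152 = 0.0019152
  Condition Beta: 0.19 × 0.37 × 0.48 = 0.033744
  Condition Zeta: 0.03 × 0.13 × 0.07 = 0.000273
  Condition Alpha: 0.16 × 0.212 × 0.08 = 0.0027136
Total = 0.04065355.
Largest term belongs to Condition Beta, so Condition Beta is most probable.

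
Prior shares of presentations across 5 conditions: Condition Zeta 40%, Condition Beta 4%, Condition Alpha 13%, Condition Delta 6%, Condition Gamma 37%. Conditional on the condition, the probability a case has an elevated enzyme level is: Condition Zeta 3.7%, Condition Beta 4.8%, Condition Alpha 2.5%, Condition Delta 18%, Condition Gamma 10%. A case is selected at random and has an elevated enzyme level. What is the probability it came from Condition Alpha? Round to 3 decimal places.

By Bayes' rule, posterior ∝ prior × likelihood:
  Condition Zeta: 0.4 × 0.037 = 0.0148
  Condition Beta: 0.04 × 0.048 = 0.00192
  Condition Alpha: 0.13 × 0.025 = 0.00325
  Condition Delta: 0.06 × 0.18 = 0.0108
  Condition Gamma: 0.37 × 0.1 = 0.037
Normalizing constant = 0.06777.
P(Condition Alpha | evidence) = 0.00325 / 0.06777 ≈ 0.048.

0.048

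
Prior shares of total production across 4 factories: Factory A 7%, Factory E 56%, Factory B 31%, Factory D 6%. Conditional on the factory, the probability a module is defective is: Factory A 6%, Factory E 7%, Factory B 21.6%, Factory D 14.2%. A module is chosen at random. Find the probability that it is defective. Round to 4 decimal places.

0.1189

By Bayes' rule, posterior ∝ prior × likelihood:
  Factory A: 0.07 × 0.06 = 0.0042
  Factory E: 0.56 × 0.07 = 0.0392
  Factory B: 0.31 × 0.216 = 0.06696
  Factory D: 0.06 × 0.142 = 0.00852
P(defective) = 0.0042 + 0.0392 + 0.06696 + 0.00852 = 0.11888 → 0.1189.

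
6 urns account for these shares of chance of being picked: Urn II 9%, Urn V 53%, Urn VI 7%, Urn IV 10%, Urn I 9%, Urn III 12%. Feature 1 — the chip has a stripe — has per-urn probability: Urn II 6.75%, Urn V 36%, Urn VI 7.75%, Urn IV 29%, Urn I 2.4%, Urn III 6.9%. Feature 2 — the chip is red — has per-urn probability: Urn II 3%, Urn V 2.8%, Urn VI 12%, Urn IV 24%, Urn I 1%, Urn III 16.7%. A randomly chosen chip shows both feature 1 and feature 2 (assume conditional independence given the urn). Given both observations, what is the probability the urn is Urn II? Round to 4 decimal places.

By Bayes' rule, posterior ∝ prior × likelihood:
  Urn II: 0.09 × 0.0675 × 0.03 = 0.00018225
  Urn V: 0.53 × 0.36 × 0.028 = 0.0053424
  Urn VI: 0.07 × 0.0775 × 0.12 = 0.000651
  Urn IV: 0.1 × 0.29 × 0.24 = 0.00696
  Urn I: 0.09 × 0.024 × 0.01 = 0.0000216
  Urn III: 0.12 × 0.069 × 0.167 = 0.00138276
Total = 0.01454001.
P(Urn II | evidence) = 0.00018225 / 0.01454001 ≈ 0.0125.

0.0125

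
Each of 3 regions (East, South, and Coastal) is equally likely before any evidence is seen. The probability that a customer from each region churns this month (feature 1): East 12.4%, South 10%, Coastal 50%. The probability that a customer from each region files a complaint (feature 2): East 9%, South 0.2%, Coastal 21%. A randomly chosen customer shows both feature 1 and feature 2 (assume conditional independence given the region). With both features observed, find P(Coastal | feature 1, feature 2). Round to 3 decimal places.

0.902

With a uniform prior (1/3 each), posterior ∝ likelihood:
  East: 0.124 × 0.09 = 0.01116
  South: 0.1 × 0.002 = 0.0002
  Coastal: 0.5 × 0.21 = 0.105
Sum = 0.11636.
P(Coastal | evidence) = 0.105 / 0.11636 ≈ 0.902.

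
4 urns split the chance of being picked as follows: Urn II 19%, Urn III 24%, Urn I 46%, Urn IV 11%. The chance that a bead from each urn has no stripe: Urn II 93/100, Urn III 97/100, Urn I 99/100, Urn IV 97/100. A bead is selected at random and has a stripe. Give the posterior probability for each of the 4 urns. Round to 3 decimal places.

Urn II 0.468, Urn III 0.254, Urn I 0.162, Urn IV 0.116

Taking complements, P(striped | each) = Urn II 0.07, Urn III 0.03, Urn I 0.01, Urn IV 0.03.
Prior × likelihood for each hypothesis:
  Urn II: 0.19 × 0.07 = 0.0133
  Urn III: 0.24 × 0.03 = 0.0072
  Urn I: 0.46 × 0.01 = 0.0046
  Urn IV: 0.11 × 0.03 = 0.0033
Total = 0.0284.
P(Urn II | striped) = 0.0133/0.0284 ≈ 0.468
P(Urn III | striped) = 0.0072/0.0284 ≈ 0.254
P(Urn I | striped) = 0.0046/0.0284 ≈ 0.162
P(Urn IV | striped) = 0.0033/0.0284 ≈ 0.116
(Check: 0.468+0.254+0.162+0.116 = 1.000.)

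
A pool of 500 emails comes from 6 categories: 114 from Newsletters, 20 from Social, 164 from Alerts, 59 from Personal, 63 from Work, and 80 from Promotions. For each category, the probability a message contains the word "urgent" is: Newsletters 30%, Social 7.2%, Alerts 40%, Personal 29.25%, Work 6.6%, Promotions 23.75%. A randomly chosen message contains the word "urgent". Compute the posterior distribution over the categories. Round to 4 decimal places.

Newsletters 0.2414, Social 0.0102, Alerts 0.4631, Personal 0.1218, Work 0.0294, Promotions 0.1341

By Bayes' rule, posterior ∝ prior × likelihood:
  Newsletters: 0.228 × 0.3 = 0.0684
  Social: 0.04 × 0.072 = 0.00288
  Alerts: 0.328 × 0.4 = 0.1312
  Personal: 0.118 × 0.2925 = 0.034515
  Work: 0.126 × 0.066 = 0.008316
  Promotions: 0.16 × 0.2375 = 0.038
Sum = 0.283311.
P(Newsletters | urgent-flag) = 0.0684/0.283311 ≈ 0.2414
P(Social | urgent-flag) = 0.00288/0.283311 ≈ 0.0102
P(Alerts | urgent-flag) = 0.1312/0.283311 ≈ 0.4631
P(Personal | urgent-flag) = 0.034515/0.283311 ≈ 0.1218
P(Work | urgent-flag) = 0.008316/0.283311 ≈ 0.0294
P(Promotions | urgent-flag) = 0.038/0.283311 ≈ 0.1341
(Check: 0.2414+0.0102+0.4631+0.1218+0.0294+0.1341 = 1.0000.)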